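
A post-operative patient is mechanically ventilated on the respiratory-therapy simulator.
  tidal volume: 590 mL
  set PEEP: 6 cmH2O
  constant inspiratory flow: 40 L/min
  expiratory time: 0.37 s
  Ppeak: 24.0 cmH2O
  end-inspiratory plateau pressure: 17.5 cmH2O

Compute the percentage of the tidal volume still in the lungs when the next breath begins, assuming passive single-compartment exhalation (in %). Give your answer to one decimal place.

Flow: 40 L/min ÷ 60 = 0.6667 L/s.
R = (PIP − Pplat)/V̇ = (24.0 − 17.5) / 0.6667 = 6.5/0.6667 = 9.75 cmH2O·s/L.
C = Vt/(Pplat − PEEP) = 590.0 / (17.5 − 6) = 590.0/11.5 = 51.304 mL/cmH2O.
τ = R × C = 9.75 × 0.0513 L/cmH2O = 0.5002 s.
Fraction remaining at end-expiration = e^(−Te/τ) = e^(−0.37/0.5002) = 0.4773 → 47.73%.

47.7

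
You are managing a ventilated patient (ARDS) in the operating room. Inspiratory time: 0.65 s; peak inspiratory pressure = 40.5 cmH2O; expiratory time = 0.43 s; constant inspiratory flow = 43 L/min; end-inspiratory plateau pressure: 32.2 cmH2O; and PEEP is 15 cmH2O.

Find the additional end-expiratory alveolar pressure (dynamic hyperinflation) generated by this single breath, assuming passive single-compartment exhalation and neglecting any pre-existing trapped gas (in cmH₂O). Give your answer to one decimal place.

Flow: 43 L/min ÷ 60 = 0.7167 L/s.
Vt = flow × Ti = 0.7167 L/s × 0.65 s × 1000 mL/L = 465.86 mL.
R = (PIP − Pplat)/V̇ = (40.5 − 32.2) / 0.7167 = 8.3/0.7167 = 11.581 cmH2O·s/L.
C = Vt/(Pplat − PEEP) = 465.86 / (32.2 − 15) = 465.86/17.2 = 27.085 mL/cmH2O.
τ = R × C = 11.581 × 0.02709 L/cmH2O = 0.3137 s.
Fraction remaining = e^(−Te/τ) = e^(−0.43/0.3137) = 0.2539; trapped volume = 465.86 × 0.2539 = 118.28 mL.
Additional alveolar pressure from trapping ≈ V_trapped / C = 118.28 / 27.085 = 4.367 cmH2O.

4.4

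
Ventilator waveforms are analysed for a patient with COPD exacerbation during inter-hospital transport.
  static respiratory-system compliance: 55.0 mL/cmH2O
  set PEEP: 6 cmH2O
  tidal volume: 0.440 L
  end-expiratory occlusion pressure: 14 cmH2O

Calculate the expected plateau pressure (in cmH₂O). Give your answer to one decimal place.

22.0

End-expiratory occlusion gives total PEEP = 14 cmH2O (intrinsic PEEP = 14 − 6 = 8). Use total PEEP for the elastic gradient.
Pplat = PEEPtotal + Vt / Cstat = 14 + 440 / 55.0 = 14 + 8.0 = 22.0 cmH2O.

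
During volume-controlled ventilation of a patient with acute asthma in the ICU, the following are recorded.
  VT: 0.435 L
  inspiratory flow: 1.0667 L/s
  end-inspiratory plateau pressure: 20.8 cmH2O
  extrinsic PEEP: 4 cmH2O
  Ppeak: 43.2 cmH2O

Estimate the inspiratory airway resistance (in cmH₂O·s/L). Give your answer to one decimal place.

21.0

Raw = (PIP − Pplat) / flow = (43.2 − 20.8) / 1.0667 = 22.4 / 1.0667 = 20.999 cmH2O·s/L.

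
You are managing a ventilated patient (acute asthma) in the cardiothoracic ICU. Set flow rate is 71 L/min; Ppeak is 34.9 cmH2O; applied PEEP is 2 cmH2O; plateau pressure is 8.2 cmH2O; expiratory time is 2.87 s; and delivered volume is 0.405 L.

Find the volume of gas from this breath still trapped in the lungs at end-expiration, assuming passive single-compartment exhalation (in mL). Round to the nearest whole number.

Flow: 71 L/min ÷ 60 = 1.1833 L/s.
R = (PIP − Pplat)/V̇ = (34.9 − 8.2) / 1.1833 = 26.7/1.1833 = 22.564 cmH2O·s/L.
C = Vt/(Pplat − PEEP) = 405.0 / (8.2 − 2) = 405.0/6.2 = 65.323 mL/cmH2O.
τ = R × C = 22.564 × 0.06532 L/cmH2O = 1.474 s.
Fraction remaining = e^(−Te/τ) = e^(−2.87/1.474) = 0.1427.
Trapped volume = 405.0 × 0.1427 = 57.794 mL.

58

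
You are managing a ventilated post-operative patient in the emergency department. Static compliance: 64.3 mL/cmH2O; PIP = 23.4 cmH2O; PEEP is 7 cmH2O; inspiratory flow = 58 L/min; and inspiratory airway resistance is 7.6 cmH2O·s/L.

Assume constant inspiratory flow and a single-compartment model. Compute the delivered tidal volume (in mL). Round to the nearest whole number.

Flow: 58 L/min ÷ 60 = 0.9667 L/s.
Equation of motion (constant flow): PIP = Vt/C + R·V̇ + PEEP.
Vt/C = PIP − R·V̇ − PEEP = 23.4 − 7.347 − 7 = 9.053 cmH2O.
Vt = C × 9.053 = 64.3 × 9.053 = 582.11 mL.

582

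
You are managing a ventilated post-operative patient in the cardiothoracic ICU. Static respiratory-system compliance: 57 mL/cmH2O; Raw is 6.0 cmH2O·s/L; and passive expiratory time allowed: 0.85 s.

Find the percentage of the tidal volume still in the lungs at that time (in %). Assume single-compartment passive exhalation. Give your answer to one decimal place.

τ = R × C = 6.0 × 57 mL/cmH2O = 6.0 × 0.057 L/cmH2O = 0.342 s.
Passive exhalation: V(t)/V₀ = e^(−t/τ) = e^(−0.85/0.342) = 0.08329.
Fraction remaining = 0.08329 → 8.329%.

8.3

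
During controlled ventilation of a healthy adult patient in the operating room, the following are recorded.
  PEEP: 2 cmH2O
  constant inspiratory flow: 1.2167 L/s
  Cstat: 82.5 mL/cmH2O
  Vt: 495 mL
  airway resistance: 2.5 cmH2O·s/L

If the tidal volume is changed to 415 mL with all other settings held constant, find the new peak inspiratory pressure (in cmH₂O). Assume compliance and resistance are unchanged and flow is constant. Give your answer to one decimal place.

PIP = Vt/C + R·V̇ + PEEP (constant-flow equation of motion).
Only the elastic term changes: ΔPIP = ΔVt / C = (415 − 495) / 82.5 = -0.9697 cmH2O.
Original PIP = 495/82.5 + 2.5×1.2167 + 2 = 11.042 cmH2O; new PIP = 11.042 + (-0.9697) = 10.072 cmH2O.

10.1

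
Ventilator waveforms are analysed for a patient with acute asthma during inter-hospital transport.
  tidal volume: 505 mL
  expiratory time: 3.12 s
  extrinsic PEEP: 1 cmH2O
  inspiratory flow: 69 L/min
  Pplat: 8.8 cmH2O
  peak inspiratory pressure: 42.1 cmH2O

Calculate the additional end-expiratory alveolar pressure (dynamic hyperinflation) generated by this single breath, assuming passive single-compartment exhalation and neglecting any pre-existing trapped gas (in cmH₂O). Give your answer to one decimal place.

Flow: 69 L/min ÷ 60 = 1.15 L/s.
R = (PIP − Pplat)/V̇ = (42.1 − 8.8) / 1.15 = 33.3/1.15 = 28.957 cmH2O·s/L.
C = Vt/(Pplat − PEEP) = 505.0 / (8.8 − 1) = 505.0/7.8 = 64.744 mL/cmH2O.
τ = R × C = 28.957 × 0.06474 L/cmH2O = 1.875 s.
Fraction remaining = e^(−Te/τ) = e^(−3.12/1.875) = 0.1894; trapped volume = 505.0 × 0.1894 = 95.647 mL.
Additional alveolar pressure from trapping ≈ V_trapped / C = 95.647 / 64.744 = 1.477 cmH2O.

1.5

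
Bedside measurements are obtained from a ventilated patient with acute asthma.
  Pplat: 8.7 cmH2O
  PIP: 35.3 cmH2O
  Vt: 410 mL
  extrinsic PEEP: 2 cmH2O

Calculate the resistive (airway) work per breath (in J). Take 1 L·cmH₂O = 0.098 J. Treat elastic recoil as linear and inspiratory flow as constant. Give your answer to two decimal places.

With constant inspiratory flow the resistive pressure is constant at PIP − Pplat = 35.3 − 8.7 = 26.6 cmH2O, so resistive work = 26.6 × 0.410 = 10.906 L·cmH2O.
× 0.098 J/(L·cmH2O) → 1.069 J.

1.07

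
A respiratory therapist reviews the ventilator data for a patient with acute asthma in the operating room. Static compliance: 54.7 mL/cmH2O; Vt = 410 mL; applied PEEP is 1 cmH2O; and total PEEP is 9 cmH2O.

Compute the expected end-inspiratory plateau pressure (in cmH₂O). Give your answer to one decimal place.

End-expiratory occlusion gives total PEEP = 9 cmH2O (intrinsic PEEP = 9 − 1 = 8). Use total PEEP for the elastic gradient.
Pplat = PEEPtotal + Vt / Cstat = 9 + 410 / 54.7 = 9 + 7.495 = 16.495 cmH2O.

16.5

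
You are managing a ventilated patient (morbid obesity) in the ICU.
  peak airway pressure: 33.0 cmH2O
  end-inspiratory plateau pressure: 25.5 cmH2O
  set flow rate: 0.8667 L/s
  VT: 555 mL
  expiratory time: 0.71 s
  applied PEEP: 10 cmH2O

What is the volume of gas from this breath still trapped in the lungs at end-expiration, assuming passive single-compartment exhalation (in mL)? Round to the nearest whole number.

R = (PIP − Pplat)/V̇ = (33.0 − 25.5) / 0.8667 = 7.5/0.8667 = 8.654 cmH2O·s/L.
C = Vt/(Pplat − PEEP) = 555.0 / (25.5 − 10) = 555.0/15.5 = 35.806 mL/cmH2O.
τ = R × C = 8.654 × 0.03581 L/cmH2O = 0.3099 s.
Fraction remaining = e^(−Te/τ) = e^(−0.71/0.3099) = 0.1012.
Trapped volume = 555.0 × 0.1012 = 56.166 mL.

56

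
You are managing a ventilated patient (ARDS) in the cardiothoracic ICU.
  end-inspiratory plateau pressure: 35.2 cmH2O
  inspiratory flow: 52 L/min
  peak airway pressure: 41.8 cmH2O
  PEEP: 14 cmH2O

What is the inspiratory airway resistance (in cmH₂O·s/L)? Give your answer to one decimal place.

7.6

Flow: 52 L/min ÷ 60 = 0.8667 L/s.
Raw = (PIP − Pplat) / flow = (41.8 − 35.2) / 0.8667 = 6.6 / 0.8667 = 7.615 cmH2O·s/L.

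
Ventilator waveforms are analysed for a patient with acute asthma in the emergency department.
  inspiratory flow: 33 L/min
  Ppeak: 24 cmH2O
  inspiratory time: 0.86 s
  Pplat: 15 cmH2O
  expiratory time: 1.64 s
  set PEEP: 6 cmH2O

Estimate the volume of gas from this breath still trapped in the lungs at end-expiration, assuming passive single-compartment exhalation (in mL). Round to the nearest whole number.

70

Flow: 33 L/min ÷ 60 = 0.55 L/s.
Vt = flow × Ti = 0.55 L/s × 0.86 s × 1000 mL/L = 473.0 mL.
R = (PIP − Pplat)/V̇ = (24 − 15) / 0.55 = 9.0/0.55 = 16.364 cmH2O·s/L.
C = Vt/(Pplat − PEEP) = 473.0 / (15 − 6) = 473.0/9.0 = 52.556 mL/cmH2O.
τ = R × C = 16.364 × 0.05256 L/cmH2O = 0.8601 s.
Fraction remaining = e^(−Te/τ) = e^(−1.64/0.8601) = 0.1486.
Trapped volume = 473.0 × 0.1486 = 70.288 mL.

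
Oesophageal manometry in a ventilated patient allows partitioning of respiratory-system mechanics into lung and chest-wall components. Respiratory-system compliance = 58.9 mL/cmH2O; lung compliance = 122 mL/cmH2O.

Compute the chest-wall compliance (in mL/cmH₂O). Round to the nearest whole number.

1/Ccw = 1/Crs − 1/CL.
1/Ccw = 1/58.9 − 1/122 = 0.008781.
Ccw = 113.88 mL/cmH2O.

114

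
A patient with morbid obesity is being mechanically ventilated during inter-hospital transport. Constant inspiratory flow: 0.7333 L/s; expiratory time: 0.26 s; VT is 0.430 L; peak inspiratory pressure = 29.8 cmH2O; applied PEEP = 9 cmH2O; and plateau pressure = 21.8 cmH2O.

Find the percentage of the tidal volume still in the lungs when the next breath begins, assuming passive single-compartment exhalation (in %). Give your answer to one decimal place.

R = (PIP − Pplat)/V̇ = (29.8 − 21.8) / 0.7333 = 8.0/0.7333 = 10.91 cmH2O·s/L.
C = Vt/(Pplat − PEEP) = 430.0 / (21.8 − 9) = 430.0/12.8 = 33.594 mL/cmH2O.
τ = R × C = 10.91 × 0.03359 L/cmH2O = 0.3665 s.
Fraction remaining at end-expiration = e^(−Te/τ) = e^(−0.26/0.3665) = 0.4919 → 49.19%.

49.2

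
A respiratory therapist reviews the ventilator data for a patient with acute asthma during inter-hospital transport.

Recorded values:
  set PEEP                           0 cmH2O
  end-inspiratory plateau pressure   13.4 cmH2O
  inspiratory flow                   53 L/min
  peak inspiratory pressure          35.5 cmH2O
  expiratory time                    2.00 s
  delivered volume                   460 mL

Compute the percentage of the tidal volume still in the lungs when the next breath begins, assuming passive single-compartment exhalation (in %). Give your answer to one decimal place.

Flow: 53 L/min ÷ 60 = 0.8833 L/s.
R = (PIP − Pplat)/V̇ = (35.5 − 13.4) / 0.8833 = 22.1/0.8833 = 25.02 cmH2O·s/L.
C = Vt/(Pplat − PEEP) = 460.0 / (13.4 − 0) = 460.0/13.4 = 34.328 mL/cmH2O.
τ = R × C = 25.02 × 0.03433 L/cmH2O = 0.8589 s.
Fraction remaining at end-expiration = e^(−Te/τ) = e^(−2.00/0.8589) = 0.09744 → 9.744%.

9.7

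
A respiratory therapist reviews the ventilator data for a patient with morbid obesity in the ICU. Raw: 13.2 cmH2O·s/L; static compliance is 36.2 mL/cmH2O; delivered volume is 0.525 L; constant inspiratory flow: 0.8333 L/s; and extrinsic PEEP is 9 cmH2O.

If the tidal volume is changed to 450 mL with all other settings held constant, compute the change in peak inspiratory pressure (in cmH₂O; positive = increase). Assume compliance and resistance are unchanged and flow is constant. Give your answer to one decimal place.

-2.1

PIP = Vt/C + R·V̇ + PEEP (constant-flow equation of motion).
Only the elastic term changes: ΔPIP = ΔVt / C = (450 − 525) / 36.2 = -2.072 cmH2O.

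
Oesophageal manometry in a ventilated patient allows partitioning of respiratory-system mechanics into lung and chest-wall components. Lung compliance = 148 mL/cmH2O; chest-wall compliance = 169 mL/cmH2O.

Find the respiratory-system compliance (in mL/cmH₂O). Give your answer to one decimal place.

Lung and chest wall are elastances in series: 1/Crs = 1/CL + 1/Ccw.
1/Crs = 1/148 + 1/169 = 0.01267.
Crs = 78.927 mL/cmH2O.

78.9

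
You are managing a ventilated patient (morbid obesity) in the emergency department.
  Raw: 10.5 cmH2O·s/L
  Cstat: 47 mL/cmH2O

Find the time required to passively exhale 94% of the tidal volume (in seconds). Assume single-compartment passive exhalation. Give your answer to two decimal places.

τ = R × C = 10.5 × 47 mL/cmH2O = 10.5 × 0.047 L/cmH2O = 0.4935 s.
Exhaled fraction f = 1 − e^(−t/τ) → t = −τ·ln(1 − f) = −0.4935·ln(0.06) = 1.388 s.

1.39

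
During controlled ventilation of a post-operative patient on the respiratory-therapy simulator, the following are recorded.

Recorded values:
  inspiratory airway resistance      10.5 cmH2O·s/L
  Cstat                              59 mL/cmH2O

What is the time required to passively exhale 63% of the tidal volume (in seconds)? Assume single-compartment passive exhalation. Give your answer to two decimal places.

τ = R × C = 10.5 × 59 mL/cmH2O = 10.5 × 0.059 L/cmH2O = 0.6195 s.
Exhaled fraction f = 1 − e^(−t/τ) → t = −τ·ln(1 − f) = −0.6195·ln(0.37) = 0.6159 s.

0.62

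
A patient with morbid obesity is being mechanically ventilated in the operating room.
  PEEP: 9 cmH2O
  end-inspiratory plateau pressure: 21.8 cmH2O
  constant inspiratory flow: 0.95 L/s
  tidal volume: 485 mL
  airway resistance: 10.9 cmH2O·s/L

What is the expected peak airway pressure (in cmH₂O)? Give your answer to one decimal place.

32.2

PIP = Pplat + Raw × flow = 21.8 + 10.9 × 0.95 = 21.8 + 10.355 = 32.155 cmH2O.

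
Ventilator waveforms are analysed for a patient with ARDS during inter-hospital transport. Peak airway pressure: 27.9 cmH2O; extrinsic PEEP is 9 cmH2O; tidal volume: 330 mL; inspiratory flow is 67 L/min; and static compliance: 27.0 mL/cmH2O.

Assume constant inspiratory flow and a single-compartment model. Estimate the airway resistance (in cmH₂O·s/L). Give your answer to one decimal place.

6.0

Flow: 67 L/min ÷ 60 = 1.1167 L/s.
Equation of motion (constant flow): PIP = Vt/C + R·V̇ + PEEP.
R·V̇ = PIP − Vt/C − PEEP = 27.9 − 330/27.0 − 9 = 27.9 − 12.222 − 9 = 6.678 cmH2O.
R = 6.678 / 1.1167 = 5.98 cmH2O·s/L.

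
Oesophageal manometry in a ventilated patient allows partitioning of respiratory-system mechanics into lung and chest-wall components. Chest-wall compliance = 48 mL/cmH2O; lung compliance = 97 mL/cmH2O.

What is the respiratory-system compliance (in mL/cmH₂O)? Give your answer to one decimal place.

Lung and chest wall are elastances in series: 1/Crs = 1/CL + 1/Ccw.
1/Crs = 1/97 + 1/48 = 0.03114.
Crs = 32.113 mL/cmH2O.

32.1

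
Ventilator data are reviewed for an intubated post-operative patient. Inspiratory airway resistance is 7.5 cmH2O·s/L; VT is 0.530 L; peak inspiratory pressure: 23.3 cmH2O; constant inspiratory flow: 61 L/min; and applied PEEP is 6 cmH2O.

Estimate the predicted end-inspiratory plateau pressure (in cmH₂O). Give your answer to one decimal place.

15.7

Flow: 61 L/min ÷ 60 = 1.0167 L/s.
Pplat = PIP − Raw × flow = 23.3 − 7.5 × 1.0167 = 23.3 − 7.625 = 15.675 cmH2O.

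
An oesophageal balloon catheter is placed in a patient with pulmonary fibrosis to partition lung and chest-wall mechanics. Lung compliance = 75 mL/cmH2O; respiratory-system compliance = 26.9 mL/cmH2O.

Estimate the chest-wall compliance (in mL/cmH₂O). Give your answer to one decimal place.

1/Ccw = 1/Crs − 1/CL.
1/Ccw = 1/26.9 − 1/75 = 0.02384.
Ccw = 41.946 mL/cmH2O.

41.9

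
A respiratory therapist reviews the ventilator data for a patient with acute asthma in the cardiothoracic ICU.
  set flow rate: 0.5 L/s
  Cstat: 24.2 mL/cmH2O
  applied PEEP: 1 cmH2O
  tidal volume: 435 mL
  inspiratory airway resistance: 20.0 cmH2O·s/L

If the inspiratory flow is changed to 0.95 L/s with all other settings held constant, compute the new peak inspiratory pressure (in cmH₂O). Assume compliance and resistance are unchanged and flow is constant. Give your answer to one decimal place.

38.0

PIP = Vt/C + R·V̇ + PEEP (constant-flow equation of motion).
Only the resistive term changes: ΔPIP = R × ΔV̇ = 20.0 × (0.95 − 0.5) = 20.0 × 0.45 = 9.0 cmH2O.
Original PIP = 435/24.2 + 20.0×0.5 + 1 = 28.975 cmH2O; new PIP = 28.975 + (9.0) = 37.975 cmH2O.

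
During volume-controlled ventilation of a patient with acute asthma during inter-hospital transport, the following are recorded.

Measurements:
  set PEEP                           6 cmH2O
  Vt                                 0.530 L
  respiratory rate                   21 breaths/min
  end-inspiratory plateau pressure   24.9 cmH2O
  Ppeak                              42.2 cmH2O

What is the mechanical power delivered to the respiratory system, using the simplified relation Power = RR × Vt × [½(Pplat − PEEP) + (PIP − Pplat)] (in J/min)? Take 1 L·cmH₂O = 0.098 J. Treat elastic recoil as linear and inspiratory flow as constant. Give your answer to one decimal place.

29.2

Per-breath work = Vt × [½(Pplat−PEEP) + (PIP−Pplat)] = 0.530 × [0.5×18.9 + 17.3] = 0.530 × 26.75 = 14.178 L·cmH2O.
Power = 21 × 14.178 = 297.74 L·cmH2O/min.
× 0.098 J/(L·cmH2O) → 29.179 J/min.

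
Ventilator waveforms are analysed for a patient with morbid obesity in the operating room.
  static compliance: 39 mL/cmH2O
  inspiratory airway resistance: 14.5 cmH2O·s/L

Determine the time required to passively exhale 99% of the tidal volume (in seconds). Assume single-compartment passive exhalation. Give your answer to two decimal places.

2.60

τ = R × C = 14.5 × 39 mL/cmH2O = 14.5 × 0.039 L/cmH2O = 0.5655 s.
Exhaled fraction f = 1 − e^(−t/τ) → t = −τ·ln(1 − f) = −0.5655·ln(0.01) = 2.604 s.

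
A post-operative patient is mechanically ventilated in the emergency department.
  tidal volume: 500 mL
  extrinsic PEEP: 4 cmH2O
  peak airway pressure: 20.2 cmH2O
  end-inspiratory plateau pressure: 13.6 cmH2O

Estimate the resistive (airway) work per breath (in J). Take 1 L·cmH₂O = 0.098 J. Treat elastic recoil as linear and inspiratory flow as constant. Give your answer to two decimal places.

With constant inspiratory flow the resistive pressure is constant at PIP − Pplat = 20.2 − 13.6 = 6.6 cmH2O, so resistive work = 6.6 × 0.500 = 3.3 L·cmH2O.
× 0.098 J/(L·cmH2O) → 0.3234 J.

0.32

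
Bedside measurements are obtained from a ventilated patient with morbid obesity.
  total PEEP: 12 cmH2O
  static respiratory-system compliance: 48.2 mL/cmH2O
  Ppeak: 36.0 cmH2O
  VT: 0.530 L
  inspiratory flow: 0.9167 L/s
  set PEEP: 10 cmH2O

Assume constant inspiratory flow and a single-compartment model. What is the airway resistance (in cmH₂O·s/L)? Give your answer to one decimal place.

14.2

Total PEEP = 12 cmH2O (set 10 + intrinsic 2); this is the baseline alveolar pressure.
Equation of motion (constant flow): PIP = Vt/C + R·V̇ + PEEP.
R·V̇ = PIP − Vt/C − PEEP = 36.0 − 530/48.2 − 12 = 36.0 − 10.996 − 12 = 13.004 cmH2O.
R = 13.004 / 0.9167 = 14.186 cmH2O·s/L.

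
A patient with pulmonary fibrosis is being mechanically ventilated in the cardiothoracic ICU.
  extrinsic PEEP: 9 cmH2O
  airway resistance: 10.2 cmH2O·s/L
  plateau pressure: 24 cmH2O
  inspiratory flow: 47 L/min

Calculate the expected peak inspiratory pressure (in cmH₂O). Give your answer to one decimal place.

32.0

Flow: 47 L/min ÷ 60 = 0.7833 L/s.
PIP = Pplat + Raw × flow = 24 + 10.2 × 0.7833 = 24 + 7.99 = 31.99 cmH2O.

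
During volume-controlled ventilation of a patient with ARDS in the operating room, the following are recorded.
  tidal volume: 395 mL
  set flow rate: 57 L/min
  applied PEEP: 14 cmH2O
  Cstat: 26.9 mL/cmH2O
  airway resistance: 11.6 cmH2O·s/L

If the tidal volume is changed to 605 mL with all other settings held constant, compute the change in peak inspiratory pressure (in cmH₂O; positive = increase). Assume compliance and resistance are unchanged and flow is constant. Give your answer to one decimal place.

7.8

PIP = Vt/C + R·V̇ + PEEP (constant-flow equation of motion).
Only the elastic term changes: ΔPIP = ΔVt / C = (605 − 395) / 26.9 = 7.807 cmH2O.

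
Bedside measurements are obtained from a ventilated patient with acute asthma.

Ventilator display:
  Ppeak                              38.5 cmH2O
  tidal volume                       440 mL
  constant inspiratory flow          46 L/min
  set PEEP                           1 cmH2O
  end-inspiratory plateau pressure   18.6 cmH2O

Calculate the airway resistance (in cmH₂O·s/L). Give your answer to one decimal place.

26.0

Flow: 46 L/min ÷ 60 = 0.7667 L/s.
Raw = (PIP − Pplat) / flow = (38.5 − 18.6) / 0.7667 = 19.9 / 0.7667 = 25.955 cmH2O·s/L.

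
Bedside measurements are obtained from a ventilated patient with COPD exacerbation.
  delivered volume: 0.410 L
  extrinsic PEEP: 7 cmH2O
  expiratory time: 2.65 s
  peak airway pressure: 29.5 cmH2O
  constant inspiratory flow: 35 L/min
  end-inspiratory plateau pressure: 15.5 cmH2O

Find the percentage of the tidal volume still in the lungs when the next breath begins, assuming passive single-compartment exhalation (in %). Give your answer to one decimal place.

Flow: 35 L/min ÷ 60 = 0.5833 L/s.
R = (PIP − Pplat)/V̇ = (29.5 − 15.5) / 0.5833 = 14.0/0.5833 = 24.001 cmH2O·s/L.
C = Vt/(Pplat − PEEP) = 410.0 / (15.5 − 7) = 410.0/8.5 = 48.235 mL/cmH2O.
τ = R × C = 24.001 × 0.04824 L/cmH2O = 1.158 s.
Fraction remaining at end-expiration = e^(−Te/τ) = e^(−2.65/1.158) = 0.1014 → 10.14%.

10.1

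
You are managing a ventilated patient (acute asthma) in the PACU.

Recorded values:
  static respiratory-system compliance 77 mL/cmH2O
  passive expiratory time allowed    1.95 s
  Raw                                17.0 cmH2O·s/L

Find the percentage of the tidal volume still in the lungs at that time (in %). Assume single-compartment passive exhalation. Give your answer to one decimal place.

τ = R × C = 17.0 × 77 mL/cmH2O = 17.0 × 0.077 L/cmH2O = 1.309 s.
Passive exhalation: V(t)/V₀ = e^(−t/τ) = e^(−1.95/1.309) = 0.2254.
Fraction remaining = 0.2254 → 22.54%.

22.5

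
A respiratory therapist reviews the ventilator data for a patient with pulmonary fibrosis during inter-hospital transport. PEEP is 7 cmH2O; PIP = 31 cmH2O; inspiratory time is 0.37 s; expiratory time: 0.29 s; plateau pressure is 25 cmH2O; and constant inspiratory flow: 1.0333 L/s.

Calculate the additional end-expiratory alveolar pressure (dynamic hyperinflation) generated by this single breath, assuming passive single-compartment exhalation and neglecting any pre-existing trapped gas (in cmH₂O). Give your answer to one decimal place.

1.7

Vt = flow × Ti = 1.0333 L/s × 0.37 s × 1000 mL/L = 382.32 mL.
R = (PIP − Pplat)/V̇ = (31 − 25) / 1.0333 = 6.0/1.0333 = 5.807 cmH2O·s/L.
C = Vt/(Pplat − PEEP) = 382.32 / (25 − 7) = 382.32/18.0 = 21.24 mL/cmH2O.
τ = R × C = 5.807 × 0.02124 L/cmH2O = 0.1233 s.
Fraction remaining = e^(−Te/τ) = e^(−0.29/0.1233) = 0.09518; trapped volume = 382.32 × 0.09518 = 36.389 mL.
Additional alveolar pressure from trapping ≈ V_trapped / C = 36.389 / 21.24 = 1.713 cmH2O.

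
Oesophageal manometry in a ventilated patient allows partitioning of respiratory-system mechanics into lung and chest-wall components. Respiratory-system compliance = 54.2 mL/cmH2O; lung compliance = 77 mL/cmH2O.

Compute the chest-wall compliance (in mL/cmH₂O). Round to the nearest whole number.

183

1/Ccw = 1/Crs − 1/CL.
1/Ccw = 1/54.2 − 1/77 = 0.005463.
Ccw = 183.05 mL/cmH2O.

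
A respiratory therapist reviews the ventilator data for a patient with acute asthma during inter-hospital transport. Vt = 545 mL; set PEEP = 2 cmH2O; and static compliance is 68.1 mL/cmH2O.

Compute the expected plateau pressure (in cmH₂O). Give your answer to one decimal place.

Pplat = PEEP + Vt / Cstat = 2 + 545 / 68.1 = 2 + 8.003 = 10.003 cmH2O.

10.0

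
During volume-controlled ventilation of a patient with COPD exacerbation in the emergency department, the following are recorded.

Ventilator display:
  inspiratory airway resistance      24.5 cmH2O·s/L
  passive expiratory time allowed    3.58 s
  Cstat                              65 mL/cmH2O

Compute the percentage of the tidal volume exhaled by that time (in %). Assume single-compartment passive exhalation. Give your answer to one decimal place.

89.4

τ = R × C = 24.5 × 65 mL/cmH2O = 24.5 × 0.065 L/cmH2O = 1.593 s.
Passive exhalation: V(t)/V₀ = e^(−t/τ) = e^(−3.58/1.593) = 0.1057.
Fraction exhaled = 1 − 0.1057 = 0.8943 → 89.43%.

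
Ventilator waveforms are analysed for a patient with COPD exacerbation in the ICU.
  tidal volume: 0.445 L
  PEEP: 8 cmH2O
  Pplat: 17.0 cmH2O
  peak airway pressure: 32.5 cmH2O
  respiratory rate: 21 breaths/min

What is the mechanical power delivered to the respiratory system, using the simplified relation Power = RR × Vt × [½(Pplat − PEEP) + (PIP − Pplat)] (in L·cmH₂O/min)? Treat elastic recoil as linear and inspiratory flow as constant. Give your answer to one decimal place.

186.9

Per-breath work = Vt × [½(Pplat−PEEP) + (PIP−Pplat)] = 0.445 × [0.5×9.0 + 15.5] = 0.445 × 20.0 = 8.9 L·cmH2O.
Power = 21 × 8.9 = 186.9 L·cmH2O/min.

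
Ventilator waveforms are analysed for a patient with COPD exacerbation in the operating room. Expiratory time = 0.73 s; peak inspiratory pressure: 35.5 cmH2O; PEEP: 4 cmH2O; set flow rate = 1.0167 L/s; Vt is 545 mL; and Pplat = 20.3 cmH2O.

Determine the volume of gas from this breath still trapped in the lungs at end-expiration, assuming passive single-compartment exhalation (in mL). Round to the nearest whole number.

127

R = (PIP − Pplat)/V̇ = (35.5 − 20.3) / 1.0167 = 15.2/1.0167 = 14.95 cmH2O·s/L.
C = Vt/(Pplat − PEEP) = 545.0 / (20.3 − 4) = 545.0/16.3 = 33.436 mL/cmH2O.
τ = R × C = 14.95 × 0.03344 L/cmH2O = 0.4999 s.
Fraction remaining = e^(−Te/τ) = e^(−0.73/0.4999) = 0.2322.
Trapped volume = 545.0 × 0.2322 = 126.55 mL.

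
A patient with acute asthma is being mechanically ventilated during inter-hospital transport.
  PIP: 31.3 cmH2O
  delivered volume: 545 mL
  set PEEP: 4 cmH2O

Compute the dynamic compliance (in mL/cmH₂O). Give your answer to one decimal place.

Dynamic compliance = Vt / (PIP − PEEP) = 545 / (31.3 − 4) = 545 / 27.3 = 19.963 mL/cmH2O.

20.0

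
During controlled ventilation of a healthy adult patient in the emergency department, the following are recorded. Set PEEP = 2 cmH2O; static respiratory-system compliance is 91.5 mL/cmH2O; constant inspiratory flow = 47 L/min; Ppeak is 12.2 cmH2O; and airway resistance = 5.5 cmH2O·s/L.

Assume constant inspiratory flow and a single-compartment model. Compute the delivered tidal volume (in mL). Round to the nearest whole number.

Flow: 47 L/min ÷ 60 = 0.7833 L/s.
Equation of motion (constant flow): PIP = Vt/C + R·V̇ + PEEP.
Vt/C = PIP − R·V̇ − PEEP = 12.2 − 4.308 − 2 = 5.892 cmH2O.
Vt = C × 5.892 = 91.5 × 5.892 = 539.12 mL.

539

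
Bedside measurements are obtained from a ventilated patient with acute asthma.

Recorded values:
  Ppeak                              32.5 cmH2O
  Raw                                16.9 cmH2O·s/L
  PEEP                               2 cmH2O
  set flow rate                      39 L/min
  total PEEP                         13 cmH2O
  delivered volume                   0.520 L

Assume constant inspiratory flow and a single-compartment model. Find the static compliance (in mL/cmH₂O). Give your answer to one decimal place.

61.1

Flow: 39 L/min ÷ 60 = 0.65 L/s.
Total PEEP = 13 cmH2O (set 2 + intrinsic 11); this is the baseline alveolar pressure.
Equation of motion (constant flow): PIP = Vt/C + R·V̇ + PEEP.
Vt/C = PIP − R·V̇ − PEEP = 32.5 − 16.9×0.65 − 13 = 32.5 − 10.985 − 13 = 8.515 cmH2O.
C = Vt / 8.515 = 520 / 8.515 = 61.069 mL/cmH2O.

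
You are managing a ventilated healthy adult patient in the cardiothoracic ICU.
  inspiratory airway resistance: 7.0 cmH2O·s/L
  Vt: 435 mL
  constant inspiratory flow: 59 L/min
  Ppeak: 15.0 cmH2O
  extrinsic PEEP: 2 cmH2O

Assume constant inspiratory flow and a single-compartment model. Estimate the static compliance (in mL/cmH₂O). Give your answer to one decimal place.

Flow: 59 L/min ÷ 60 = 0.9833 L/s.
Equation of motion (constant flow): PIP = Vt/C + R·V̇ + PEEP.
Vt/C = PIP − R·V̇ − PEEP = 15.0 − 7.0×0.9833 − 2 = 15.0 − 6.883 − 2 = 6.117 cmH2O.
C = Vt / 6.117 = 435 / 6.117 = 71.113 mL/cmH2O.

71.1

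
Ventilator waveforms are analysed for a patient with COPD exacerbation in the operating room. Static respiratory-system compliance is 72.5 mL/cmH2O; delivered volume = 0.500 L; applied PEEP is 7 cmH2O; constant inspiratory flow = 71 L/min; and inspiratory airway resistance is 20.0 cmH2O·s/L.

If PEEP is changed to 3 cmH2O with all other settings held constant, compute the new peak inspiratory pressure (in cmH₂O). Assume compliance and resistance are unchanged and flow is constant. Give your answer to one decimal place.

33.6

Flow: 71 L/min ÷ 60 = 1.1833 L/s.
PIP = Vt/C + R·V̇ + PEEP (constant-flow equation of motion).
Only the baseline term changes: ΔPIP = ΔPEEP = 3 − 7 = -4.0 cmH2O.
Original PIP = 500/72.5 + 20.0×1.1833 + 7 = 37.563 cmH2O; new PIP = 37.563 + (-4.0) = 33.563 cmH2O.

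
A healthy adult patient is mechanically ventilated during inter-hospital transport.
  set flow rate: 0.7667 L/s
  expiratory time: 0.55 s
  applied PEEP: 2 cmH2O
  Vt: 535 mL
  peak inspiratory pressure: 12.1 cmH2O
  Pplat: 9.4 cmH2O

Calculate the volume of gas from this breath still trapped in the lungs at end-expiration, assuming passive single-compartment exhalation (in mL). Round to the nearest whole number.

62

R = (PIP − Pplat)/V̇ = (12.1 − 9.4) / 0.7667 = 2.7/0.7667 = 3.522 cmH2O·s/L.
C = Vt/(Pplat − PEEP) = 535.0 / (9.4 − 2) = 535.0/7.4 = 72.297 mL/cmH2O.
τ = R × C = 3.522 × 0.0723 L/cmH2O = 0.2546 s.
Fraction remaining = e^(−Te/τ) = e^(−0.55/0.2546) = 0.1153.
Trapped volume = 535.0 × 0.1153 = 61.686 mL.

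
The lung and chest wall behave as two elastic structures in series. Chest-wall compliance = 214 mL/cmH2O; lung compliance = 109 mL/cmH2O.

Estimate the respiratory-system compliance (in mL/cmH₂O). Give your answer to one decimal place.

72.2

Lung and chest wall are elastances in series: 1/Crs = 1/CL + 1/Ccw.
1/Crs = 1/109 + 1/214 = 0.01385.
Crs = 72.202 mL/cmH2O.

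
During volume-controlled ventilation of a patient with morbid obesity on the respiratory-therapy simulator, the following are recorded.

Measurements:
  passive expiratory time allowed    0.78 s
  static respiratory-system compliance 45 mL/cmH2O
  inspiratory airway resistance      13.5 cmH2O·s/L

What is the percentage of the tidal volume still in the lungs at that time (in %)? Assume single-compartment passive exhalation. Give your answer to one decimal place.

τ = R × C = 13.5 × 45 mL/cmH2O = 13.5 × 0.045 L/cmH2O = 0.6075 s.
Passive exhalation: V(t)/V₀ = e^(−t/τ) = e^(−0.78/0.6075) = 0.2769.
Fraction remaining = 0.2769 → 27.69%.

27.7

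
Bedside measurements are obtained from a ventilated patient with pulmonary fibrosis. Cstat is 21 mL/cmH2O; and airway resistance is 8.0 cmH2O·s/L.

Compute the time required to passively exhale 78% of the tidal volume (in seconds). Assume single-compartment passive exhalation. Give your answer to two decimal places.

0.25

τ = R × C = 8.0 × 21 mL/cmH2O = 8.0 × 0.021 L/cmH2O = 0.168 s.
Exhaled fraction f = 1 − e^(−t/τ) → t = −τ·ln(1 − f) = −0.168·ln(0.22) = 0.2544 s.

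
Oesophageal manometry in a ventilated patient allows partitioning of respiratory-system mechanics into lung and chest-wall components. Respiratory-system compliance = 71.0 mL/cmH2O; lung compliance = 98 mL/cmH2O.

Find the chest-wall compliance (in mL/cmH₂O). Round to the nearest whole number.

258

1/Ccw = 1/Crs − 1/CL.
1/Ccw = 1/71.0 − 1/98 = 0.00388.
Ccw = 257.73 mL/cmH2O.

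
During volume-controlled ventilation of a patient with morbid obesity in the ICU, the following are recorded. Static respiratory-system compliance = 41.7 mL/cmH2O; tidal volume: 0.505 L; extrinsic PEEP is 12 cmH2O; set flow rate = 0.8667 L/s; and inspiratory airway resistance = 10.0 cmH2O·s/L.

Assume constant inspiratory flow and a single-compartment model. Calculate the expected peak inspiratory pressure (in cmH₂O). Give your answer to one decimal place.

Equation of motion (constant flow): PIP = Vt/C + R·V̇ + PEEP.
PIP = 505/41.7 + 10.0×0.8667 + 12 = 12.11 + 8.667 + 12 = 32.777 cmH2O.

32.8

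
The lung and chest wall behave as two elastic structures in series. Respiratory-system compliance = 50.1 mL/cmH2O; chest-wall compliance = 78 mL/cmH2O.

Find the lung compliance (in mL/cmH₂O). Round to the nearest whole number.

1/CL = 1/Crs − 1/Ccw.
1/CL = 1/50.1 − 1/78 = 0.00714.
CL = 140.06 mL/cmH2O.

140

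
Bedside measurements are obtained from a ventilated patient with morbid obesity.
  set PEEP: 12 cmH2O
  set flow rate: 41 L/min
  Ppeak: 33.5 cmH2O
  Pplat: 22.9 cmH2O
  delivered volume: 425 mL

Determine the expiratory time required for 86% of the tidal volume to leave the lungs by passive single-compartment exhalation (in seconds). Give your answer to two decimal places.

Flow: 41 L/min ÷ 60 = 0.6833 L/s.
R = (PIP − Pplat)/V̇ = (33.5 − 22.9) / 0.6833 = 10.6/0.6833 = 15.513 cmH2O·s/L.
C = Vt/(Pplat − PEEP) = 425.0 / (22.9 − 12) = 425.0/10.9 = 38.991 mL/cmH2O.
τ = R × C = 15.513 × 0.03899 L/cmH2O = 0.6049 s.
t = −τ·ln(1 − 0.86) = −0.6049·ln(0.14) = 1.189 s.

1.19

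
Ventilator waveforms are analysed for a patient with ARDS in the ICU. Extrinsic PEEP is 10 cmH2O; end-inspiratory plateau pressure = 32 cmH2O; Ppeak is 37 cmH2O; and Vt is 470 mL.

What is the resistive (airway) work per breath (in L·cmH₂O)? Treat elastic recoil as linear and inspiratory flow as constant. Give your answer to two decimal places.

2.35

With constant inspiratory flow the resistive pressure is constant at PIP − Pplat = 37 − 32 = 5.0 cmH2O, so resistive work = 5.0 × 0.470 = 2.35 L·cmH2O.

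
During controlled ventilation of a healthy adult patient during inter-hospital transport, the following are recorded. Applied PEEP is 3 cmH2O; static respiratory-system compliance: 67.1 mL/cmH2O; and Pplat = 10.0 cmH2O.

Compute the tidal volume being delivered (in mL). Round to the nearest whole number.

Vt = Cstat × (Pplat − PEEP) = 67.1 × (10.0 − 3) = 67.1 × 7.0 = 469.7 mL.

470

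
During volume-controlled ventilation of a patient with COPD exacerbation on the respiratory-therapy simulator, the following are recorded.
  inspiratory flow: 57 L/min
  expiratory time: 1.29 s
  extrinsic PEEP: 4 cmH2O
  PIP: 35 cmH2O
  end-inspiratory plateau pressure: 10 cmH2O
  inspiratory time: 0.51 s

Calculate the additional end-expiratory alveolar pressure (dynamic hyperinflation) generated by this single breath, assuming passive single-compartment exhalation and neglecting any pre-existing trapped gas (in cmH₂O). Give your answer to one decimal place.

Flow: 57 L/min ÷ 60 = 0.95 L/s.
Vt = flow × Ti = 0.95 L/s × 0.51 s × 1000 mL/L = 484.5 mL.
R = (PIP − Pplat)/V̇ = (35 − 10) / 0.95 = 25.0/0.95 = 26.316 cmH2O·s/L.
C = Vt/(Pplat − PEEP) = 484.5 / (10 − 4) = 484.5/6.0 = 80.75 mL/cmH2O.
τ = R × C = 26.316 × 0.08075 L/cmH2O = 2.125 s.
Fraction remaining = e^(−Te/τ) = e^(−1.29/2.125) = 0.545; trapped volume = 484.5 × 0.545 = 264.05 mL.
Additional alveolar pressure from trapping ≈ V_trapped / C = 264.05 / 80.75 = 3.27 cmH2O.

3.3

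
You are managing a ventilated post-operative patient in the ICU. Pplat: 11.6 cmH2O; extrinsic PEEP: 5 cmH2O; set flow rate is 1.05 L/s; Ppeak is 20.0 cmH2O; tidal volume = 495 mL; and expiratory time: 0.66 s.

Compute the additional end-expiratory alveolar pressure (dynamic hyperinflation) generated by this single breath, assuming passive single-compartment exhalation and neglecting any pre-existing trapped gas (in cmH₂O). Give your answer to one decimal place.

R = (PIP − Pplat)/V̇ = (20.0 − 11.6) / 1.05 = 8.4/1.05 = 8.0 cmH2O·s/L.
C = Vt/(Pplat − PEEP) = 495.0 / (11.6 − 5) = 495.0/6.6 = 75.0 mL/cmH2O.
τ = R × C = 8.0 × 0.075 L/cmH2O = 0.6 s.
Fraction remaining = e^(−Te/τ) = e^(−0.66/0.6) = 0.3329; trapped volume = 495.0 × 0.3329 = 164.79 mL.
Additional alveolar pressure from trapping ≈ V_trapped / C = 164.79 / 75.0 = 2.197 cmH2O.

2.2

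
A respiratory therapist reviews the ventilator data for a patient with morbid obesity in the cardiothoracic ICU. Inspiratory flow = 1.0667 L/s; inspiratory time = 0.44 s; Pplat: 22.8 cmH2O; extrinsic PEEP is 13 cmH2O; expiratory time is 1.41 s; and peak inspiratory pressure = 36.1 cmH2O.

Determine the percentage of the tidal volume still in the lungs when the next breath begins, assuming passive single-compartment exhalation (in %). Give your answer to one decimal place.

Vt = flow × Ti = 1.0667 L/s × 0.44 s × 1000 mL/L = 469.35 mL.
R = (PIP − Pplat)/V̇ = (36.1 − 22.8) / 1.0667 = 13.3/1.0667 = 12.468 cmH2O·s/L.
C = Vt/(Pplat − PEEP) = 469.35 / (22.8 − 13) = 469.35/9.8 = 47.893 mL/cmH2O.
τ = R × C = 12.468 × 0.04789 L/cmH2O = 0.5971 s.
Fraction remaining at end-expiration = e^(−Te/τ) = e^(−1.41/0.5971) = 0.09429 → 9.429%.

9.4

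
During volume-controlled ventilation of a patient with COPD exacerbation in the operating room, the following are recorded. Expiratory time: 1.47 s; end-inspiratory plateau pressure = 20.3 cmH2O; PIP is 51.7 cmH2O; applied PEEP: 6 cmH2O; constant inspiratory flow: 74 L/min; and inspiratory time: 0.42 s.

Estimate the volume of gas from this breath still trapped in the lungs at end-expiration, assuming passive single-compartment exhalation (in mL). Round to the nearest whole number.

105

Flow: 74 L/min ÷ 60 = 1.2333 L/s.
Vt = flow × Ti = 1.2333 L/s × 0.42 s × 1000 mL/L = 517.99 mL.
R = (PIP − Pplat)/V̇ = (51.7 − 20.3) / 1.2333 = 31.4/1.2333 = 25.46 cmH2O·s/L.
C = Vt/(Pplat − PEEP) = 517.99 / (20.3 − 6) = 517.99/14.3 = 36.223 mL/cmH2O.
τ = R × C = 25.46 × 0.03622 L/cmH2O = 0.9222 s.
Fraction remaining = e^(−Te/τ) = e^(−1.47/0.9222) = 0.2031.
Trapped volume = 517.99 × 0.2031 = 105.2 mL.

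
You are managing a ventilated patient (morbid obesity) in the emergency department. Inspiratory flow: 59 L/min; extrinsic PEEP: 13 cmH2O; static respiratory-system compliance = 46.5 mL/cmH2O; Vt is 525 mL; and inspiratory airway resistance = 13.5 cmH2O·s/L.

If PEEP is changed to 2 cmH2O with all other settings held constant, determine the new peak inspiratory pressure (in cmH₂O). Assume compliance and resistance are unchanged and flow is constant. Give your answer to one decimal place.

26.6

Flow: 59 L/min ÷ 60 = 0.9833 L/s.
PIP = Vt/C + R·V̇ + PEEP (constant-flow equation of motion).
Only the baseline term changes: ΔPIP = ΔPEEP = 2 − 13 = -11.0 cmH2O.
Original PIP = 525/46.5 + 13.5×0.9833 + 13 = 37.565 cmH2O; new PIP = 37.565 + (-11.0) = 26.565 cmH2O.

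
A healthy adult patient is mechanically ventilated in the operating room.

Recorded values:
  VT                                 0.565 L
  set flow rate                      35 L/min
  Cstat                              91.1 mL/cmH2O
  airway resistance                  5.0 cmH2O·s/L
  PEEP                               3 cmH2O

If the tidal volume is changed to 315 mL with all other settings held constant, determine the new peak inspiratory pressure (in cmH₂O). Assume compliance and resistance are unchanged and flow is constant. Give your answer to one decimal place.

9.4

Flow: 35 L/min ÷ 60 = 0.5833 L/s.
PIP = Vt/C + R·V̇ + PEEP (constant-flow equation of motion).
Only the elastic term changes: ΔPIP = ΔVt / C = (315 − 565) / 91.1 = -2.744 cmH2O.
Original PIP = 565/91.1 + 5.0×0.5833 + 3 = 12.118 cmH2O; new PIP = 12.118 + (-2.744) = 9.374 cmH2O.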